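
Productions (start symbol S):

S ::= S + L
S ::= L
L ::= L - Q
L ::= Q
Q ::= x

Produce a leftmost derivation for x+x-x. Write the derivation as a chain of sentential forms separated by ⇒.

S ⇒ S+L   [S ::= S + L]
S+L ⇒ L+L   [S ::= L]
L+L ⇒ Q+L   [L ::= Q]
Q+L ⇒ x+L   [Q ::= x]
x+L ⇒ x+L-Q   [L ::= L - Q]
x+L-Q ⇒ x+Q-Q   [L ::= Q]
x+Q-Q ⇒ x+x-Q   [Q ::= x]
x+x-Q ⇒ x+x-x   [Q ::= x]

S ⇒ S+L ⇒ L+L ⇒ Q+L ⇒ x+L ⇒ x+L-Q ⇒ x+Q-Q ⇒ x+x-Q ⇒ x+x-x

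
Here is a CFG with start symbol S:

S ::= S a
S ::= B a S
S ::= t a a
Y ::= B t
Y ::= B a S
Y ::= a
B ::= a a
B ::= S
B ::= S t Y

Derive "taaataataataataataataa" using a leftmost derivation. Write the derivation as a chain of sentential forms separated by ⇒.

S⇒BaS⇒StYaS⇒BaStYaS⇒StYaStYaS⇒BaStYaStYaS⇒StYaStYaStYaS⇒SatYaStYaStYaS⇒taaatYaStYaStYaS⇒taaataaStYaStYaS⇒taaataataatYaStYaS⇒taaataataataaStYaS⇒taaataataataataatYaS⇒taaataataataataataaS⇒taaataataataataataataa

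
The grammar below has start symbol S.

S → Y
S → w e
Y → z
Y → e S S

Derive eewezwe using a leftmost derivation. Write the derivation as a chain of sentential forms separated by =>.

S => Y => eSS => eYS => eeSSS => eeweSS => eeweYS => eewezS => eewezwe

S => Y   [S → Y]
Y => eSS   [Y → e S S]
eSS => eYS   [S → Y]
eYS => eeSSS   [Y → e S S]
eeSSS => eeweSS   [S → w e]
eeweSS => eeweYS   [S → Y]
eeweYS => eewezS   [Y → z]
eewezS => eewezwe   [S → w e]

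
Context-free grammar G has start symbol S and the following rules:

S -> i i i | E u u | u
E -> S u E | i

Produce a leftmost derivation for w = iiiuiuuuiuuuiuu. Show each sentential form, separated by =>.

S => Euu   [S -> E u u]
Euu => SuEuu   [E -> S u E]
SuEuu => EuuuEuu   [S -> E u u]
EuuuEuu => SuEuuuEuu   [E -> S u E]
SuEuuuEuu => EuuuEuuuEuu   [S -> E u u]
EuuuEuuuEuu => SuEuuuEuuuEuu   [E -> S u E]
SuEuuuEuuuEuu => iiiuEuuuEuuuEuu   [S -> i i i]
iiiuEuuuEuuuEuu => iiiuiuuuEuuuEuu   [E -> i]
iiiuiuuuEuuuEuu => iiiuiuuuiuuuEuu   [E -> i]
iiiuiuuuiuuuEuu => iiiuiuuuiuuuiuu   [E -> i]

S => Euu => SuEuu => EuuuEuu => SuEuuuEuu => EuuuEuuuEuu => SuEuuuEuuuEuu => iiiuEuuuEuuuEuu => iiiuiuuuEuuuEuu => iiiuiuuuiuuuEuu => iiiuiuuuiuuuiuu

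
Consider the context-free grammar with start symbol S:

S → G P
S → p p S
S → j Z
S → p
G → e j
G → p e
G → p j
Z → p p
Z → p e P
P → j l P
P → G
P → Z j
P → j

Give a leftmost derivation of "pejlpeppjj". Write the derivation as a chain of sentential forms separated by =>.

S=>GP=>peP=>pejlP=>pejlZj=>pejlpePj=>pejlpeZjj=>pejlpeppjj

S => GP   [S → G P]
GP => peP   [G → p e]
peP => pejlP   [P → j l P]
pejlP => pejlZj   [P → Z j]
pejlZj => pejlpePj   [Z → p e P]
pejlpePj => pejlpeZjj   [P → Z j]
pejlpeZjj => pejlpeppjj   [Z → p p]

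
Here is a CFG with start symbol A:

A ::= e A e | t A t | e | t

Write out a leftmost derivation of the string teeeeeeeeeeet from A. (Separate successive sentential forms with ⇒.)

A⇒tAt⇒teAet⇒teeAeet⇒teeeAeeet⇒teeeeAeeeet⇒teeeeeAeeeeet⇒teeeeeeeeeeet

A ⇒ tAt   [A ::= t A t]
tAt ⇒ teAet   [A ::= e A e]
teAet ⇒ teeAeet   [A ::= e A e]
teeAeet ⇒ teeeAeeet   [A ::= e A e]
teeeAeeet ⇒ teeeeAeeeet   [A ::= e A e]
teeeeAeeeet ⇒ teeeeeAeeeeet   [A ::= e A e]
teeeeeAeeeeet ⇒ teeeeeeeeeeet   [A ::= e]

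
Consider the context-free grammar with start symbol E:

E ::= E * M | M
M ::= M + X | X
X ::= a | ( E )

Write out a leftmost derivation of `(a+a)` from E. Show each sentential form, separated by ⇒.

E⇒M⇒X⇒(E)⇒(M)⇒(M+X)⇒(X+X)⇒(a+X)⇒(a+a)

E ⇒ M   [E ::= M]
M ⇒ X   [M ::= X]
X ⇒ (E)   [X ::= ( E )]
(E) ⇒ (M)   [E ::= M]
(M) ⇒ (M+X)   [M ::= M + X]
(M+X) ⇒ (X+X)   [M ::= X]
(X+X) ⇒ (a+X)   [X ::= a]
(a+X) ⇒ (a+a)   [X ::= a]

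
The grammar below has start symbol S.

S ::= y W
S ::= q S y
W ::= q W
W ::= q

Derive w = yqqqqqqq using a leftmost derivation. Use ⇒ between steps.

S⇒yW⇒yqW⇒yqqW⇒yqqqW⇒yqqqqW⇒yqqqqqW⇒yqqqqqqW⇒yqqqqqqq

S ⇒ yW   [S ::= y W]
yW ⇒ yqW   [W ::= q W]
yqW ⇒ yqqW   [W ::= q W]
yqqW ⇒ yqqqW   [W ::= q W]
yqqqW ⇒ yqqqqW   [W ::= q W]
yqqqqW ⇒ yqqqqqW   [W ::= q W]
yqqqqqW ⇒ yqqqqqqW   [W ::= q W]
yqqqqqqW ⇒ yqqqqqqq   [W ::= q]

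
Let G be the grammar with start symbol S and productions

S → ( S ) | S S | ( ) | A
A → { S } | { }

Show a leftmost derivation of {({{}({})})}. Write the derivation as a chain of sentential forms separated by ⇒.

S ⇒ A   [S → A]
A ⇒ {S}   [A → { S }]
{S} ⇒ {(S)}   [S → ( S )]
{(S)} ⇒ {(A)}   [S → A]
{(A)} ⇒ {({S})}   [A → { S }]
{({S})} ⇒ {({SS})}   [S → S S]
{({SS})} ⇒ {({AS})}   [S → A]
{({AS})} ⇒ {({{}S})}   [A → { }]
{({{}S})} ⇒ {({{}(S)})}   [S → ( S )]
{({{}(S)})} ⇒ {({{}(A)})}   [S → A]
{({{}(A)})} ⇒ {({{}({})})}   [A → { }]

S⇒A⇒{S}⇒{(S)}⇒{(A)}⇒{({S})}⇒{({SS})}⇒{({AS})}⇒{({{}S})}⇒{({{}(S)})}⇒{({{}(A)})}⇒{({{}({})})}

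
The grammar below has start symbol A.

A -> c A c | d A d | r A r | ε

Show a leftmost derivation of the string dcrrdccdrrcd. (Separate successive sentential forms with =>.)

A => dAd   [A -> d A d]
dAd => dcAcd   [A -> c A c]
dcAcd => dcrArcd   [A -> r A r]
dcrArcd => dcrrArrcd   [A -> r A r]
dcrrArrcd => dcrrdAdrrcd   [A -> d A d]
dcrrdAdrrcd => dcrrdcAcdrrcd   [A -> c A c]
dcrrdcAcdrrcd => dcrrdccdrrcd   [A -> ε]

A=>dAd=>dcAcd=>dcrArcd=>dcrrArrcd=>dcrrdAdrrcd=>dcrrdcAcdrrcd=>dcrrdccdrrcd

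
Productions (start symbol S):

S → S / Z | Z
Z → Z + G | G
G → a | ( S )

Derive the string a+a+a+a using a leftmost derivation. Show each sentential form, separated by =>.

S => Z => Z+G => Z+G+G => Z+G+G+G => G+G+G+G => a+G+G+G => a+a+G+G => a+a+a+G => a+a+a+a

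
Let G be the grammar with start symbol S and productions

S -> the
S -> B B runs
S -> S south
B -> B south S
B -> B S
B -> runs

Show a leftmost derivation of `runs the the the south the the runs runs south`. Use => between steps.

S => S south => B B runs south => B S B runs south => B south S S B runs south => B S south S S B runs south => B S S south S S B runs south => B S S S south S S B runs south => runs S S S south S S B runs south => runs the S S south S S B runs south => runs the the S south S S B runs south => runs the the the south S S B runs south => runs the the the south the S B runs south => runs the the the south the the B runs south => runs the the the south the the runs runs south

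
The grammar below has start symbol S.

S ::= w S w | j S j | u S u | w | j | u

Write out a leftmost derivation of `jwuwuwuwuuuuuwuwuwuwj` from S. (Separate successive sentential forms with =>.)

S => jSj => jwSwj => jwuSuwj => jwuwSwuwj => jwuwuSuwuwj => jwuwuwSwuwuwj => jwuwuwuSuwuwuwj => jwuwuwuwSwuwuwuwj => jwuwuwuwuSuwuwuwuwj => jwuwuwuwuuSuuwuwuwuwj => jwuwuwuwuuuuuwuwuwuwj

S => jSj   [S ::= j S j]
jSj => jwSwj   [S ::= w S w]
jwSwj => jwuSuwj   [S ::= u S u]
jwuSuwj => jwuwSwuwj   [S ::= w S w]
jwuwSwuwj => jwuwuSuwuwj   [S ::= u S u]
jwuwuSuwuwj => jwuwuwSwuwuwj   [S ::= w S w]
jwuwuwSwuwuwj => jwuwuwuSuwuwuwj   [S ::= u S u]
jwuwuwuSuwuwuwj => jwuwuwuwSwuwuwuwj   [S ::= w S w]
jwuwuwuwSwuwuwuwj => jwuwuwuwuSuwuwuwuwj   [S ::= u S u]
jwuwuwuwuSuwuwuwuwj => jwuwuwuwuuSuuwuwuwuwj   [S ::= u S u]
jwuwuwuwuuSuuwuwuwuwj => jwuwuwuwuuuuuwuwuwuwj   [S ::= u]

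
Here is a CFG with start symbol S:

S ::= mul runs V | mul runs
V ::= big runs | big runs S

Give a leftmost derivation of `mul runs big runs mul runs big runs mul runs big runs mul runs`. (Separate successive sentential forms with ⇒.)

S ⇒ mul runs V ⇒ mul runs big runs S ⇒ mul runs big runs mul runs V ⇒ mul runs big runs mul runs big runs S ⇒ mul runs big runs mul runs big runs mul runs V ⇒ mul runs big runs mul runs big runs mul runs big runs S ⇒ mul runs big runs mul runs big runs mul runs big runs mul runs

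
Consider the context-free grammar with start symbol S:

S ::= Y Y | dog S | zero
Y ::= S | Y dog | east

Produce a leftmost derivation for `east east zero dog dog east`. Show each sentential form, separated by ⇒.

S ⇒ Y Y   [S ::= Y Y]
Y Y ⇒ S Y   [Y ::= S]
S Y ⇒ Y Y Y   [S ::= Y Y]
Y Y Y ⇒ east Y Y   [Y ::= east]
east Y Y ⇒ east Y dog Y   [Y ::= Y dog]
east Y dog Y ⇒ east Y dog dog Y   [Y ::= Y dog]
east Y dog dog Y ⇒ east S dog dog Y   [Y ::= S]
east S dog dog Y ⇒ east Y Y dog dog Y   [S ::= Y Y]
east Y Y dog dog Y ⇒ east east Y dog dog Y   [Y ::= east]
east east Y dog dog Y ⇒ east east S dog dog Y   [Y ::= S]
east east S dog dog Y ⇒ east east zero dog dog Y   [S ::= zero]
east east zero dog dog Y ⇒ east east zero dog dog east   [Y ::= east]

S ⇒ Y Y ⇒ S Y ⇒ Y Y Y ⇒ east Y Y ⇒ east Y dog Y ⇒ east Y dog dog Y ⇒ east S dog dog Y ⇒ east Y Y dog dog Y ⇒ east east Y dog dog Y ⇒ east east S dog dog Y ⇒ east east zero dog dog Y ⇒ east east zero dog dog east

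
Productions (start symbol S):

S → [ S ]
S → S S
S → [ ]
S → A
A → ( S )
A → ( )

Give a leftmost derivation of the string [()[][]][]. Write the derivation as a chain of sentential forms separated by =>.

S => SS => [S]S => [SS]S => [SSS]S => [ASS]S => [()SS]S => [()[]S]S => [()[][]]S => [()[][]][]

S => SS   [S → S S]
SS => [S]S   [S → [ S ]]
[S]S => [SS]S   [S → S S]
[SS]S => [SSS]S   [S → S S]
[SSS]S => [ASS]S   [S → A]
[ASS]S => [()SS]S   [A → ( )]
[()SS]S => [()[]S]S   [S → [ ]]
[()[]S]S => [()[][]]S   [S → [ ]]
[()[][]]S => [()[][]][]   [S → [ ]]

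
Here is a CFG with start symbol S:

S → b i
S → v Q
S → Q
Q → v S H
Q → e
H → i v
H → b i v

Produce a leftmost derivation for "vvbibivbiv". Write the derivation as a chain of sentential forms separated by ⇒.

S⇒Q⇒vSH⇒vQH⇒vvSHH⇒vvbiHH⇒vvbibivH⇒vvbibivbiv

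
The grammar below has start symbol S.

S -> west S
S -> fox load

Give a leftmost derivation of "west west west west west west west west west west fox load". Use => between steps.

S => west S => west west S => west west west S => west west west west S => west west west west west S => west west west west west west S => west west west west west west west S => west west west west west west west west S => west west west west west west west west west S => west west west west west west west west west west S => west west west west west west west west west west fox load

S => west S   [S -> west S]
west S => west west S   [S -> west S]
west west S => west west west S   [S -> west S]
west west west S => west west west west S   [S -> west S]
west west west west S => west west west west west S   [S -> west S]
west west west west west S => west west west west west west S   [S -> west S]
west west west west west west S => west west west west west west west S   [S -> west S]
west west west west west west west S => west west west west west west west west S   [S -> west S]
west west west west west west west west S => west west west west west west west west west S   [S -> west S]
west west west west west west west west west S => west west west west west west west west west west S   [S -> west S]
west west west west west west west west west west S => west west west west west west west west west west fox load   [S -> fox load]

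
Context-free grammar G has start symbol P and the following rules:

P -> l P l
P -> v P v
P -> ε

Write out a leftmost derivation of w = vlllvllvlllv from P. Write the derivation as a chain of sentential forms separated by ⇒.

P ⇒ vPv   [P -> v P v]
vPv ⇒ vlPlv   [P -> l P l]
vlPlv ⇒ vllPllv   [P -> l P l]
vllPllv ⇒ vlllPlllv   [P -> l P l]
vlllPlllv ⇒ vlllvPvlllv   [P -> v P v]
vlllvPvlllv ⇒ vlllvlPlvlllv   [P -> l P l]
vlllvlPlvlllv ⇒ vlllvllvlllv   [P -> ε]

P⇒vPv⇒vlPlv⇒vllPllv⇒vlllPlllv⇒vlllvPvlllv⇒vlllvlPlvlllv⇒vlllvllvlllv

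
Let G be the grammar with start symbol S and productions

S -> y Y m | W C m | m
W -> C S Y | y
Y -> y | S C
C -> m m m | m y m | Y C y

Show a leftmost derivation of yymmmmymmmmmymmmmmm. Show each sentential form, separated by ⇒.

S⇒yYm⇒ySCm⇒yyYmCm⇒yySCmCm⇒yyWCmCmCm⇒yyCSYCmCmCm⇒yymmmSYCmCmCm⇒yymmmmYCmCmCm⇒yymmmmyCmCmCm⇒yymmmmymmmmCmCm⇒yymmmmymmmmmymmCm⇒yymmmmymmmmmymmmmmm

S ⇒ yYm   [S -> y Y m]
yYm ⇒ ySCm   [Y -> S C]
ySCm ⇒ yyYmCm   [S -> y Y m]
yyYmCm ⇒ yySCmCm   [Y -> S C]
yySCmCm ⇒ yyWCmCmCm   [S -> W C m]
yyWCmCmCm ⇒ yyCSYCmCmCm   [W -> C S Y]
yyCSYCmCmCm ⇒ yymmmSYCmCmCm   [C -> m m m]
yymmmSYCmCmCm ⇒ yymmmmYCmCmCm   [S -> m]
yymmmmYCmCmCm ⇒ yymmmmyCmCmCm   [Y -> y]
yymmmmyCmCmCm ⇒ yymmmmymmmmCmCm   [C -> m m m]
yymmmmymmmmCmCm ⇒ yymmmmymmmmmymmCm   [C -> m y m]
yymmmmymmmmmymmCm ⇒ yymmmmymmmmmymmmmmm   [C -> m m m]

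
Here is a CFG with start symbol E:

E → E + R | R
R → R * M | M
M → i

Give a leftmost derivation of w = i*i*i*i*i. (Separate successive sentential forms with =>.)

E=>R=>R*M=>R*M*M=>R*M*M*M=>R*M*M*M*M=>M*M*M*M*M=>i*M*M*M*M=>i*i*M*M*M=>i*i*i*M*M=>i*i*i*i*M=>i*i*i*i*i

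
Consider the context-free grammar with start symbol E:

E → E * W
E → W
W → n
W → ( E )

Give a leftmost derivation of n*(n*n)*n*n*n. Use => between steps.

E => E*W => E*W*W => E*W*W*W => E*W*W*W*W => W*W*W*W*W => n*W*W*W*W => n*(E)*W*W*W => n*(E*W)*W*W*W => n*(W*W)*W*W*W => n*(n*W)*W*W*W => n*(n*n)*W*W*W => n*(n*n)*n*W*W => n*(n*n)*n*n*W => n*(n*n)*n*n*n

E => E*W   [E → E * W]
E*W => E*W*W   [E → E * W]
E*W*W => E*W*W*W   [E → E * W]
E*W*W*W => E*W*W*W*W   [E → E * W]
E*W*W*W*W => W*W*W*W*W   [E → W]
W*W*W*W*W => n*W*W*W*W   [W → n]
n*W*W*W*W => n*(E)*W*W*W   [W → ( E )]
n*(E)*W*W*W => n*(E*W)*W*W*W   [E → E * W]
n*(E*W)*W*W*W => n*(W*W)*W*W*W   [E → W]
n*(W*W)*W*W*W => n*(n*W)*W*W*W   [W → n]
n*(n*W)*W*W*W => n*(n*n)*W*W*W   [W → n]
n*(n*n)*W*W*W => n*(n*n)*n*W*W   [W → n]
n*(n*n)*n*W*W => n*(n*n)*n*n*W   [W → n]
n*(n*n)*n*n*W => n*(n*n)*n*n*n   [W → n]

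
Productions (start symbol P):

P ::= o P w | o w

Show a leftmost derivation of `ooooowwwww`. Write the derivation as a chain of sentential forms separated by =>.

P => oPw => ooPww => oooPwww => ooooPwwww => ooooowwwww

P => oPw   [P ::= o P w]
oPw => ooPww   [P ::= o P w]
ooPww => oooPwww   [P ::= o P w]
oooPwww => ooooPwwww   [P ::= o P w]
ooooPwwww => ooooowwwww   [P ::= o w]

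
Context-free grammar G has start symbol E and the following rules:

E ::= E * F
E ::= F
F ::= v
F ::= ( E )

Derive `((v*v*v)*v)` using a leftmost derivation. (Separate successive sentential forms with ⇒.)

E ⇒ F ⇒ (E) ⇒ (E*F) ⇒ (F*F) ⇒ ((E)*F) ⇒ ((E*F)*F) ⇒ ((E*F*F)*F) ⇒ ((F*F*F)*F) ⇒ ((v*F*F)*F) ⇒ ((v*v*F)*F) ⇒ ((v*v*v)*F) ⇒ ((v*v*v)*v)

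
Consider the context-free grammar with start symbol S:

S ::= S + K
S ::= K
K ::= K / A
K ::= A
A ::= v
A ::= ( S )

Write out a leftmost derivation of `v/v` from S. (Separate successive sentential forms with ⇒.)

S ⇒ K ⇒ K/A ⇒ A/A ⇒ v/A ⇒ v/v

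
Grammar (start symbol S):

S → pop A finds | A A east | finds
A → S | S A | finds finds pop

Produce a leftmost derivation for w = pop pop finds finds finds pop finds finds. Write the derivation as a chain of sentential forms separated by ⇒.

S ⇒ pop A finds ⇒ pop S finds ⇒ pop pop A finds finds ⇒ pop pop S A finds finds ⇒ pop pop finds A finds finds ⇒ pop pop finds finds finds pop finds finds

S ⇒ pop A finds   [S → pop A finds]
pop A finds ⇒ pop S finds   [A → S]
pop S finds ⇒ pop pop A finds finds   [S → pop A finds]
pop pop A finds finds ⇒ pop pop S A finds finds   [A → S A]
pop pop S A finds finds ⇒ pop pop finds A finds finds   [S → finds]
pop pop finds A finds finds ⇒ pop pop finds finds finds pop finds finds   [A → finds finds pop]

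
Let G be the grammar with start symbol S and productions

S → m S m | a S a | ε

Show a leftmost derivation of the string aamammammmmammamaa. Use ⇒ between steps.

S ⇒ aSa   [S → a S a]
aSa ⇒ aaSaa   [S → a S a]
aaSaa ⇒ aamSmaa   [S → m S m]
aamSmaa ⇒ aamaSamaa   [S → a S a]
aamaSamaa ⇒ aamamSmamaa   [S → m S m]
aamamSmamaa ⇒ aamammSmmamaa   [S → m S m]
aamammSmmamaa ⇒ aamammaSammamaa   [S → a S a]
aamammaSammamaa ⇒ aamammamSmammamaa   [S → m S m]
aamammamSmammamaa ⇒ aamammammSmmammamaa   [S → m S m]
aamammammSmmammamaa ⇒ aamammammmmammamaa   [S → ε]

S ⇒ aSa ⇒ aaSaa ⇒ aamSmaa ⇒ aamaSamaa ⇒ aamamSmamaa ⇒ aamammSmmamaa ⇒ aamammaSammamaa ⇒ aamammamSmammamaa ⇒ aamammammSmmammamaa ⇒ aamammammmmammamaa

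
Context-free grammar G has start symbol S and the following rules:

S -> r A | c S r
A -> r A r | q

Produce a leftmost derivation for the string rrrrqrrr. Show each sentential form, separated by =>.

S => rA => rrAr => rrrArr => rrrrArrr => rrrrqrrr

S => rA   [S -> r A]
rA => rrAr   [A -> r A r]
rrAr => rrrArr   [A -> r A r]
rrrArr => rrrrArrr   [A -> r A r]
rrrrArrr => rrrrqrrr   [A -> q]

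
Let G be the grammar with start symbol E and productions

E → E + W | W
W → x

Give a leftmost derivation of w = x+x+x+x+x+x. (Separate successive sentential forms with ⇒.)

E ⇒ E+W ⇒ E+W+W ⇒ E+W+W+W ⇒ E+W+W+W+W ⇒ E+W+W+W+W+W ⇒ W+W+W+W+W+W ⇒ x+W+W+W+W+W ⇒ x+x+W+W+W+W ⇒ x+x+x+W+W+W ⇒ x+x+x+x+W+W ⇒ x+x+x+x+x+W ⇒ x+x+x+x+x+x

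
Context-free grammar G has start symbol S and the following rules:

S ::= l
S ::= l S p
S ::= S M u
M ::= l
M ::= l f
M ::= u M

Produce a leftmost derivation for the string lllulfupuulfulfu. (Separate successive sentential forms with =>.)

S=>SMu=>SMuMu=>lSpMuMu=>lSMupMuMu=>lSMuMupMuMu=>llMuMupMuMu=>llluMupMuMu=>lllulfupMuMu=>lllulfupuMuMu=>lllulfupuuMuMu=>lllulfupuulfuMu=>lllulfupuulfulfu

S => SMu   [S ::= S M u]
SMu => SMuMu   [S ::= S M u]
SMuMu => lSpMuMu   [S ::= l S p]
lSpMuMu => lSMupMuMu   [S ::= S M u]
lSMupMuMu => lSMuMupMuMu   [S ::= S M u]
lSMuMupMuMu => llMuMupMuMu   [S ::= l]
llMuMupMuMu => llluMupMuMu   [M ::= l]
llluMupMuMu => lllulfupMuMu   [M ::= l f]
lllulfupMuMu => lllulfupuMuMu   [M ::= u M]
lllulfupuMuMu => lllulfupuuMuMu   [M ::= u M]
lllulfupuuMuMu => lllulfupuulfuMu   [M ::= l f]
lllulfupuulfuMu => lllulfupuulfulfu   [M ::= l f]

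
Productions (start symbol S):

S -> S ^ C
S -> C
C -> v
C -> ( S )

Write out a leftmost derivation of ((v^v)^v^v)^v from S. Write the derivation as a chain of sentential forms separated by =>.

S=>S^C=>C^C=>(S)^C=>(S^C)^C=>(S^C^C)^C=>(C^C^C)^C=>((S)^C^C)^C=>((S^C)^C^C)^C=>((C^C)^C^C)^C=>((v^C)^C^C)^C=>((v^v)^C^C)^C=>((v^v)^v^C)^C=>((v^v)^v^v)^C=>((v^v)^v^v)^v

S => S^C   [S -> S ^ C]
S^C => C^C   [S -> C]
C^C => (S)^C   [C -> ( S )]
(S)^C => (S^C)^C   [S -> S ^ C]
(S^C)^C => (S^C^C)^C   [S -> S ^ C]
(S^C^C)^C => (C^C^C)^C   [S -> C]
(C^C^C)^C => ((S)^C^C)^C   [C -> ( S )]
((S)^C^C)^C => ((S^C)^C^C)^C   [S -> S ^ C]
((S^C)^C^C)^C => ((C^C)^C^C)^C   [S -> C]
((C^C)^C^C)^C => ((v^C)^C^C)^C   [C -> v]
((v^C)^C^C)^C => ((v^v)^C^C)^C   [C -> v]
((v^v)^C^C)^C => ((v^v)^v^C)^C   [C -> v]
((v^v)^v^C)^C => ((v^v)^v^v)^C   [C -> v]
((v^v)^v^v)^C => ((v^v)^v^v)^v   [C -> v]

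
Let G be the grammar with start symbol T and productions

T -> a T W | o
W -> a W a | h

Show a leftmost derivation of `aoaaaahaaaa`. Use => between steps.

T => aTW   [T -> a T W]
aTW => aoW   [T -> o]
aoW => aoaWa   [W -> a W a]
aoaWa => aoaaWaa   [W -> a W a]
aoaaWaa => aoaaaWaaa   [W -> a W a]
aoaaaWaaa => aoaaaaWaaaa   [W -> a W a]
aoaaaaWaaaa => aoaaaahaaaa   [W -> h]

T => aTW => aoW => aoaWa => aoaaWaa => aoaaaWaaa => aoaaaaWaaaa => aoaaaahaaaa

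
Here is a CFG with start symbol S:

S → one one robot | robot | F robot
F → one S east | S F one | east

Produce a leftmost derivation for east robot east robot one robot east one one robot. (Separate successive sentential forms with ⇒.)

S ⇒ F robot ⇒ S F one robot ⇒ F robot F one robot ⇒ east robot F one robot ⇒ east robot S F one one robot ⇒ east robot F robot F one one robot ⇒ east robot east robot F one one robot ⇒ east robot east robot one S east one one robot ⇒ east robot east robot one robot east one one robot

S ⇒ F robot   [S → F robot]
F robot ⇒ S F one robot   [F → S F one]
S F one robot ⇒ F robot F one robot   [S → F robot]
F robot F one robot ⇒ east robot F one robot   [F → east]
east robot F one robot ⇒ east robot S F one one robot   [F → S F one]
east robot S F one one robot ⇒ east robot F robot F one one robot   [S → F robot]
east robot F robot F one one robot ⇒ east robot east robot F one one robot   [F → east]
east robot east robot F one one robot ⇒ east robot east robot one S east one one robot   [F → one S east]
east robot east robot one S east one one robot ⇒ east robot east robot one robot east one one robot   [S → robot]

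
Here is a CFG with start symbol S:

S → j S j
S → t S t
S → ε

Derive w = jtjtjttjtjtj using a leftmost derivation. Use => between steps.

S => jSj => jtStj => jtjSjtj => jtjtStjtj => jtjtjSjtjtj => jtjtjtStjtjtj => jtjtjttjtjtj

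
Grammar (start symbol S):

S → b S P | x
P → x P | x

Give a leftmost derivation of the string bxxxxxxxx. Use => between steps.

S => bSP   [S → b S P]
bSP => bxP   [S → x]
bxP => bxxP   [P → x P]
bxxP => bxxxP   [P → x P]
bxxxP => bxxxxP   [P → x P]
bxxxxP => bxxxxxP   [P → x P]
bxxxxxP => bxxxxxxP   [P → x P]
bxxxxxxP => bxxxxxxxP   [P → x P]
bxxxxxxxP => bxxxxxxxx   [P → x]

S => bSP => bxP => bxxP => bxxxP => bxxxxP => bxxxxxP => bxxxxxxP => bxxxxxxxP => bxxxxxxxx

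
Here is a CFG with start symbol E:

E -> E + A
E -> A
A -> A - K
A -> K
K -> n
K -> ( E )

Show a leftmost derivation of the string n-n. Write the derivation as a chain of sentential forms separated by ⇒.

E ⇒ A   [E -> A]
A ⇒ A-K   [A -> A - K]
A-K ⇒ K-K   [A -> K]
K-K ⇒ n-K   [K -> n]
n-K ⇒ n-n   [K -> n]

E⇒A⇒A-K⇒K-K⇒n-K⇒n-n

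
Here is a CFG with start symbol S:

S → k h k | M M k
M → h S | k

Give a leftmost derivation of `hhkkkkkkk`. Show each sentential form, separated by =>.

S=>MMk=>hSMk=>hMMkMk=>hhSMkMk=>hhMMkMkMk=>hhkMkMkMk=>hhkkkMkMk=>hhkkkkkMk=>hhkkkkkkk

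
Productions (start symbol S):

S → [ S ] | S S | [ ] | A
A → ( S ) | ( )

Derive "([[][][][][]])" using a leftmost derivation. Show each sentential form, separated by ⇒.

S ⇒ A ⇒ (S) ⇒ ([S]) ⇒ ([SS]) ⇒ ([SSS]) ⇒ ([SSSS]) ⇒ ([SSSSS]) ⇒ ([[]SSSS]) ⇒ ([[][]SSS]) ⇒ ([[][][]SS]) ⇒ ([[][][][]S]) ⇒ ([[][][][][]])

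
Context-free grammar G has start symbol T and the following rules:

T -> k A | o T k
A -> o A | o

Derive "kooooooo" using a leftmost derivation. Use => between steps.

T => kA   [T -> k A]
kA => koA   [A -> o A]
koA => kooA   [A -> o A]
kooA => koooA   [A -> o A]
koooA => kooooA   [A -> o A]
kooooA => koooooA   [A -> o A]
koooooA => kooooooA   [A -> o A]
kooooooA => kooooooo   [A -> o]

T=>kA=>koA=>kooA=>koooA=>kooooA=>koooooA=>kooooooA=>kooooooo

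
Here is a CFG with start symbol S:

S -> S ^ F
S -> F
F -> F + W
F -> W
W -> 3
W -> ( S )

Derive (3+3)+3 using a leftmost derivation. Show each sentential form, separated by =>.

S=>F=>F+W=>W+W=>(S)+W=>(F)+W=>(F+W)+W=>(W+W)+W=>(3+W)+W=>(3+3)+W=>(3+3)+3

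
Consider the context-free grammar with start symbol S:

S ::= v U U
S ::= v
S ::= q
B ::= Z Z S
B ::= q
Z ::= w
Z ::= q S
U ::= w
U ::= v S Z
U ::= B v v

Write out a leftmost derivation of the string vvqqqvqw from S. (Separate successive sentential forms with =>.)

S => vUU => vvSZU => vvqZU => vvqqSU => vvqqqU => vvqqqvSZ => vvqqqvqZ => vvqqqvqw

S => vUU   [S ::= v U U]
vUU => vvSZU   [U ::= v S Z]
vvSZU => vvqZU   [S ::= q]
vvqZU => vvqqSU   [Z ::= q S]
vvqqSU => vvqqqU   [S ::= q]
vvqqqU => vvqqqvSZ   [U ::= v S Z]
vvqqqvSZ => vvqqqvqZ   [S ::= q]
vvqqqvqZ => vvqqqvqw   [Z ::= w]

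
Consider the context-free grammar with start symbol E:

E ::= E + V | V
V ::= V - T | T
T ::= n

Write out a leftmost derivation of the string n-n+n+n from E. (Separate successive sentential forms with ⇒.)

E ⇒ E+V   [E ::= E + V]
E+V ⇒ E+V+V   [E ::= E + V]
E+V+V ⇒ V+V+V   [E ::= V]
V+V+V ⇒ V-T+V+V   [V ::= V - T]
V-T+V+V ⇒ T-T+V+V   [V ::= T]
T-T+V+V ⇒ n-T+V+V   [T ::= n]
n-T+V+V ⇒ n-n+V+V   [T ::= n]
n-n+V+V ⇒ n-n+T+V   [V ::= T]
n-n+T+V ⇒ n-n+n+V   [T ::= n]
n-n+n+V ⇒ n-n+n+T   [V ::= T]
n-n+n+T ⇒ n-n+n+n   [T ::= n]

E ⇒ E+V ⇒ E+V+V ⇒ V+V+V ⇒ V-T+V+V ⇒ T-T+V+V ⇒ n-T+V+V ⇒ n-n+V+V ⇒ n-n+T+V ⇒ n-n+n+V ⇒ n-n+n+T ⇒ n-n+n+n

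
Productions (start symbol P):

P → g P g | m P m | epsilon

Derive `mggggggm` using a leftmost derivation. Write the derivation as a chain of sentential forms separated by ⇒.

P ⇒ mPm   [P → m P m]
mPm ⇒ mgPgm   [P → g P g]
mgPgm ⇒ mggPggm   [P → g P g]
mggPggm ⇒ mgggPgggm   [P → g P g]
mgggPgggm ⇒ mggggggm   [P → epsilon]

P⇒mPm⇒mgPgm⇒mggPggm⇒mgggPgggm⇒mggggggm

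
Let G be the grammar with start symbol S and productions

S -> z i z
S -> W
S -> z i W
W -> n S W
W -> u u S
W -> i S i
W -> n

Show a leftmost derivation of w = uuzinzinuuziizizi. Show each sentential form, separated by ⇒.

S⇒W⇒uuS⇒uuziW⇒uuzinSW⇒uuzinziWW⇒uuzinzinW⇒uuzinzinuuS⇒uuzinzinuuziW⇒uuzinzinuuziiSi⇒uuzinzinuuziizizi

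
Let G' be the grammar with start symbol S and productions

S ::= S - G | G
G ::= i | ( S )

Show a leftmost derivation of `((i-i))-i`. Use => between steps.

S => S-G => G-G => (S)-G => (G)-G => ((S))-G => ((S-G))-G => ((G-G))-G => ((i-G))-G => ((i-i))-G => ((i-i))-i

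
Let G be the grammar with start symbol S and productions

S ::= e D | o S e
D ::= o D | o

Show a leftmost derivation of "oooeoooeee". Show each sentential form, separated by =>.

S => oSe   [S ::= o S e]
oSe => ooSee   [S ::= o S e]
ooSee => oooSeee   [S ::= o S e]
oooSeee => oooeDeee   [S ::= e D]
oooeDeee => oooeoDeee   [D ::= o D]
oooeoDeee => oooeooDeee   [D ::= o D]
oooeooDeee => oooeoooeee   [D ::= o]

S => oSe => ooSee => oooSeee => oooeDeee => oooeoDeee => oooeooDeee => oooeoooeee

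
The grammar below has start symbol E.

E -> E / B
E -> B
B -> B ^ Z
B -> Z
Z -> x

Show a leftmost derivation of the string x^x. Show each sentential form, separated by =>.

E => B   [E -> B]
B => B^Z   [B -> B ^ Z]
B^Z => Z^Z   [B -> Z]
Z^Z => x^Z   [Z -> x]
x^Z => x^x   [Z -> x]

E => B => B^Z => Z^Z => x^Z => x^x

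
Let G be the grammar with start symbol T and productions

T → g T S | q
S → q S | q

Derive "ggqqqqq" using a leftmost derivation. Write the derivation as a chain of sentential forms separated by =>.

T => gTS => ggTSS => ggqSS => ggqqSS => ggqqqS => ggqqqqS => ggqqqqq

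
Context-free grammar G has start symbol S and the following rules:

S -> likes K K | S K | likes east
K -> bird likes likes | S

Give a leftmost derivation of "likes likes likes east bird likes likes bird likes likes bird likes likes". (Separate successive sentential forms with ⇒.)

S ⇒ likes K K ⇒ likes S K ⇒ likes S K K ⇒ likes likes K K K K ⇒ likes likes S K K K ⇒ likes likes likes east K K K ⇒ likes likes likes east bird likes likes K K ⇒ likes likes likes east bird likes likes bird likes likes K ⇒ likes likes likes east bird likes likes bird likes likes bird likes likes

S ⇒ likes K K   [S -> likes K K]
likes K K ⇒ likes S K   [K -> S]
likes S K ⇒ likes S K K   [S -> S K]
likes S K K ⇒ likes likes K K K K   [S -> likes K K]
likes likes K K K K ⇒ likes likes S K K K   [K -> S]
likes likes S K K K ⇒ likes likes likes east K K K   [S -> likes east]
likes likes likes east K K K ⇒ likes likes likes east bird likes likes K K   [K -> bird likes likes]
likes likes likes east bird likes likes K K ⇒ likes likes likes east bird likes likes bird likes likes K   [K -> bird likes likes]
likes likes likes east bird likes likes bird likes likes K ⇒ likes likes likes east bird likes likes bird likes likes bird likes likes   [K -> bird likes likes]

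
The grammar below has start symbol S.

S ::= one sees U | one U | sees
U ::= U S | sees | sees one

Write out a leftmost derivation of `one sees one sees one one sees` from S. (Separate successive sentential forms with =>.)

S => one U   [S ::= one U]
one U => one U S   [U ::= U S]
one U S => one U S S   [U ::= U S]
one U S S => one sees S S   [U ::= sees]
one sees S S => one sees one U S   [S ::= one U]
one sees one U S => one sees one sees one S   [U ::= sees one]
one sees one sees one S => one sees one sees one one U   [S ::= one U]
one sees one sees one one U => one sees one sees one one sees   [U ::= sees]

S => one U => one U S => one U S S => one sees S S => one sees one U S => one sees one sees one S => one sees one sees one one U => one sees one sees one one sees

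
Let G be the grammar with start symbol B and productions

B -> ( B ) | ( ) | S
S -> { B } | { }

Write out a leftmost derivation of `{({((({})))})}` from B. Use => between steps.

B => S => {B} => {(B)} => {(S)} => {({B})} => {({(B)})} => {({((B))})} => {({(((B)))})} => {({(((S)))})} => {({((({})))})}

B => S   [B -> S]
S => {B}   [S -> { B }]
{B} => {(B)}   [B -> ( B )]
{(B)} => {(S)}   [B -> S]
{(S)} => {({B})}   [S -> { B }]
{({B})} => {({(B)})}   [B -> ( B )]
{({(B)})} => {({((B))})}   [B -> ( B )]
{({((B))})} => {({(((B)))})}   [B -> ( B )]
{({(((B)))})} => {({(((S)))})}   [B -> S]
{({(((S)))})} => {({((({})))})}   [S -> { }]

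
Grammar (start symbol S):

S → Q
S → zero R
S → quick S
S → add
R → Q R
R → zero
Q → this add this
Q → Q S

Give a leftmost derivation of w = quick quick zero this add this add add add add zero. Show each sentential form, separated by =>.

S => quick S   [S → quick S]
quick S => quick quick S   [S → quick S]
quick quick S => quick quick zero R   [S → zero R]
quick quick zero R => quick quick zero Q R   [R → Q R]
quick quick zero Q R => quick quick zero Q S R   [Q → Q S]
quick quick zero Q S R => quick quick zero Q S S R   [Q → Q S]
quick quick zero Q S S R => quick quick zero Q S S S R   [Q → Q S]
quick quick zero Q S S S R => quick quick zero Q S S S S R   [Q → Q S]
quick quick zero Q S S S S R => quick quick zero this add this S S S S R   [Q → this add this]
quick quick zero this add this S S S S R => quick quick zero this add this add S S S R   [S → add]
quick quick zero this add this add S S S R => quick quick zero this add this add add S S R   [S → add]
quick quick zero this add this add add S S R => quick quick zero this add this add add add S R   [S → add]
quick quick zero this add this add add add S R => quick quick zero this add this add add add add R   [S → add]
quick quick zero this add this add add add add R => quick quick zero this add this add add add add zero   [R → zero]

S => quick S => quick quick S => quick quick zero R => quick quick zero Q R => quick quick zero Q S R => quick quick zero Q S S R => quick quick zero Q S S S R => quick quick zero Q S S S S R => quick quick zero this add this S S S S R => quick quick zero this add this add S S S R => quick quick zero this add this add add S S R => quick quick zero this add this add add add S R => quick quick zero this add this add add add add R => quick quick zero this add this add add add add zero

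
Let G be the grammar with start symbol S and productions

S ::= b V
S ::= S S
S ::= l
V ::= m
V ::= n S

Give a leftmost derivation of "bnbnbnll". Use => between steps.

S => bV => bnS => bnbV => bnbnS => bnbnSS => bnbnbVS => bnbnbnSS => bnbnbnlS => bnbnbnll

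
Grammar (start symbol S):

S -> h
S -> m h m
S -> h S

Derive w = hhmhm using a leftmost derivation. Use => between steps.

S => hS   [S -> h S]
hS => hhS   [S -> h S]
hhS => hhmhm   [S -> m h m]

S => hS => hhS => hhmhm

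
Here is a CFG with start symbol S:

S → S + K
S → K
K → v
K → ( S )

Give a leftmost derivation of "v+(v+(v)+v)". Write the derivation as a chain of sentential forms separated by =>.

S=>S+K=>K+K=>v+K=>v+(S)=>v+(S+K)=>v+(S+K+K)=>v+(K+K+K)=>v+(v+K+K)=>v+(v+(S)+K)=>v+(v+(K)+K)=>v+(v+(v)+K)=>v+(v+(v)+v)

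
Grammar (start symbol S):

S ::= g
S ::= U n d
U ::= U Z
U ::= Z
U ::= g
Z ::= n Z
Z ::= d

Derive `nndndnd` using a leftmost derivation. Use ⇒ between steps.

S⇒Und⇒UZnd⇒ZZnd⇒nZZnd⇒nnZZnd⇒nndZnd⇒nndnZnd⇒nndndnd

S ⇒ Und   [S ::= U n d]
Und ⇒ UZnd   [U ::= U Z]
UZnd ⇒ ZZnd   [U ::= Z]
ZZnd ⇒ nZZnd   [Z ::= n Z]
nZZnd ⇒ nnZZnd   [Z ::= n Z]
nnZZnd ⇒ nndZnd   [Z ::= d]
nndZnd ⇒ nndnZnd   [Z ::= n Z]
nndnZnd ⇒ nndndnd   [Z ::= d]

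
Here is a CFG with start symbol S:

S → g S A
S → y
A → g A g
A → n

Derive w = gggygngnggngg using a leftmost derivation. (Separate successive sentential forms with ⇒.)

S⇒gSA⇒ggSAA⇒gggSAAA⇒gggyAAA⇒gggygAgAA⇒gggygngAA⇒gggygngnA⇒gggygngngAg⇒gggygngnggAgg⇒gggygngnggngg

S ⇒ gSA   [S → g S A]
gSA ⇒ ggSAA   [S → g S A]
ggSAA ⇒ gggSAAA   [S → g S A]
gggSAAA ⇒ gggyAAA   [S → y]
gggyAAA ⇒ gggygAgAA   [A → g A g]
gggygAgAA ⇒ gggygngAA   [A → n]
gggygngAA ⇒ gggygngnA   [A → n]
gggygngnA ⇒ gggygngngAg   [A → g A g]
gggygngngAg ⇒ gggygngnggAgg   [A → g A g]
gggygngnggAgg ⇒ gggygngnggngg   [A → n]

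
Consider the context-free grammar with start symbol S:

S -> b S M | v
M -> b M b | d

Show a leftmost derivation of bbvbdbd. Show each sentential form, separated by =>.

S => bSM   [S -> b S M]
bSM => bbSMM   [S -> b S M]
bbSMM => bbvMM   [S -> v]
bbvMM => bbvbMbM   [M -> b M b]
bbvbMbM => bbvbdbM   [M -> d]
bbvbdbM => bbvbdbd   [M -> d]

S=>bSM=>bbSMM=>bbvMM=>bbvbMbM=>bbvbdbM=>bbvbdbd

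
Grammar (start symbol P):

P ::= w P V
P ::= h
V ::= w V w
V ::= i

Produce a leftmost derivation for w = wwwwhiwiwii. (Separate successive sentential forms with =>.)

P => wPV => wwPVV => wwwPVVV => wwwwPVVVV => wwwwhVVVV => wwwwhiVVV => wwwwhiwVwVV => wwwwhiwiwVV => wwwwhiwiwiV => wwwwhiwiwii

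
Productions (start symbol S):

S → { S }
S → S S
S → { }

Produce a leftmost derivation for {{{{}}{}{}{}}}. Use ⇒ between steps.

S⇒{S}⇒{{S}}⇒{{SS}}⇒{{SSS}}⇒{{SSSS}}⇒{{{S}SSS}}⇒{{{{}}SSS}}⇒{{{{}}{}SS}}⇒{{{{}}{}{}S}}⇒{{{{}}{}{}{}}}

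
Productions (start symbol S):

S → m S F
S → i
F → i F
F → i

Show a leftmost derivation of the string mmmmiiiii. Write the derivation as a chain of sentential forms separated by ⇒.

S ⇒ mSF ⇒ mmSFF ⇒ mmmSFFF ⇒ mmmmSFFFF ⇒ mmmmiFFFF ⇒ mmmmiiFFF ⇒ mmmmiiiFF ⇒ mmmmiiiiF ⇒ mmmmiiiii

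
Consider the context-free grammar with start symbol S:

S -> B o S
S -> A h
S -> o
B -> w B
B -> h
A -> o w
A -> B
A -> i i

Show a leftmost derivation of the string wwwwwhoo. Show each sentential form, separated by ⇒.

S ⇒ BoS   [S -> B o S]
BoS ⇒ wBoS   [B -> w B]
wBoS ⇒ wwBoS   [B -> w B]
wwBoS ⇒ wwwBoS   [B -> w B]
wwwBoS ⇒ wwwwBoS   [B -> w B]
wwwwBoS ⇒ wwwwwBoS   [B -> w B]
wwwwwBoS ⇒ wwwwwhoS   [B -> h]
wwwwwhoS ⇒ wwwwwhoo   [S -> o]

S⇒BoS⇒wBoS⇒wwBoS⇒wwwBoS⇒wwwwBoS⇒wwwwwBoS⇒wwwwwhoS⇒wwwwwhoo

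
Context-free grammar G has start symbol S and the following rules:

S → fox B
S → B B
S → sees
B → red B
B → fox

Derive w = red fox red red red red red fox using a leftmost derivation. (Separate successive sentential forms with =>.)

S => B B => red B B => red fox B => red fox red B => red fox red red B => red fox red red red B => red fox red red red red B => red fox red red red red red B => red fox red red red red red fox

S => B B   [S → B B]
B B => red B B   [B → red B]
red B B => red fox B   [B → fox]
red fox B => red fox red B   [B → red B]
red fox red B => red fox red red B   [B → red B]
red fox red red B => red fox red red red B   [B → red B]
red fox red red red B => red fox red red red red B   [B → red B]
red fox red red red red B => red fox red red red red red B   [B → red B]
red fox red red red red red B => red fox red red red red red fox   [B → fox]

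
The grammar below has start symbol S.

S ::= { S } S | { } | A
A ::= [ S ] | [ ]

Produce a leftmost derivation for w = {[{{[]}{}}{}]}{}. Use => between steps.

S => {S}S   [S ::= { S } S]
{S}S => {A}S   [S ::= A]
{A}S => {[S]}S   [A ::= [ S ]]
{[S]}S => {[{S}S]}S   [S ::= { S } S]
{[{S}S]}S => {[{{S}S}S]}S   [S ::= { S } S]
{[{{S}S}S]}S => {[{{A}S}S]}S   [S ::= A]
{[{{A}S}S]}S => {[{{[]}S}S]}S   [A ::= [ ]]
{[{{[]}S}S]}S => {[{{[]}{}}S]}S   [S ::= { }]
{[{{[]}{}}S]}S => {[{{[]}{}}{}]}S   [S ::= { }]
{[{{[]}{}}{}]}S => {[{{[]}{}}{}]}{}   [S ::= { }]

S=>{S}S=>{A}S=>{[S]}S=>{[{S}S]}S=>{[{{S}S}S]}S=>{[{{A}S}S]}S=>{[{{[]}S}S]}S=>{[{{[]}{}}S]}S=>{[{{[]}{}}{}]}S=>{[{{[]}{}}{}]}{}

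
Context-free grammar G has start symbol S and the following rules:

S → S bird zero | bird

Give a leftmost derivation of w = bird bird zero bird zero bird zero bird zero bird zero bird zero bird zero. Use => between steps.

S => S bird zero => S bird zero bird zero => S bird zero bird zero bird zero => S bird zero bird zero bird zero bird zero => S bird zero bird zero bird zero bird zero bird zero => S bird zero bird zero bird zero bird zero bird zero bird zero => S bird zero bird zero bird zero bird zero bird zero bird zero bird zero => bird bird zero bird zero bird zero bird zero bird zero bird zero bird zero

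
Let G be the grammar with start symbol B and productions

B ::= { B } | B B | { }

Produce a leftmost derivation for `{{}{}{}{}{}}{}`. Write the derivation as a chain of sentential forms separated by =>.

B => BB   [B ::= B B]
BB => {B}B   [B ::= { B }]
{B}B => {BB}B   [B ::= B B]
{BB}B => {{}B}B   [B ::= { }]
{{}B}B => {{}BB}B   [B ::= B B]
{{}BB}B => {{}{}B}B   [B ::= { }]
{{}{}B}B => {{}{}BB}B   [B ::= B B]
{{}{}BB}B => {{}{}BBB}B   [B ::= B B]
{{}{}BBB}B => {{}{}{}BB}B   [B ::= { }]
{{}{}{}BB}B => {{}{}{}{}B}B   [B ::= { }]
{{}{}{}{}B}B => {{}{}{}{}{}}B   [B ::= { }]
{{}{}{}{}{}}B => {{}{}{}{}{}}{}   [B ::= { }]

B => BB => {B}B => {BB}B => {{}B}B => {{}BB}B => {{}{}B}B => {{}{}BB}B => {{}{}BBB}B => {{}{}{}BB}B => {{}{}{}{}B}B => {{}{}{}{}{}}B => {{}{}{}{}{}}{}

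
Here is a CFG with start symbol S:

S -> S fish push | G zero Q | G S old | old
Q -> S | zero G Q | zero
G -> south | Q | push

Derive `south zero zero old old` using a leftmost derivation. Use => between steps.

S => G S old => Q S old => S S old => G zero Q S old => south zero Q S old => south zero zero S old => south zero zero old old

S => G S old   [S -> G S old]
G S old => Q S old   [G -> Q]
Q S old => S S old   [Q -> S]
S S old => G zero Q S old   [S -> G zero Q]
G zero Q S old => south zero Q S old   [G -> south]
south zero Q S old => south zero zero S old   [Q -> zero]
south zero zero S old => south zero zero old old   [S -> old]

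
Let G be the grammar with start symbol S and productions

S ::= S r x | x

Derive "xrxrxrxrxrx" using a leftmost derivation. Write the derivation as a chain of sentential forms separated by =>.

S=>Srx=>Srxrx=>Srxrxrx=>Srxrxrxrx=>Srxrxrxrxrx=>xrxrxrxrxrx

S => Srx   [S ::= S r x]
Srx => Srxrx   [S ::= S r x]
Srxrx => Srxrxrx   [S ::= S r x]
Srxrxrx => Srxrxrxrx   [S ::= S r x]
Srxrxrxrx => Srxrxrxrxrx   [S ::= S r x]
Srxrxrxrxrx => xrxrxrxrxrx   [S ::= x]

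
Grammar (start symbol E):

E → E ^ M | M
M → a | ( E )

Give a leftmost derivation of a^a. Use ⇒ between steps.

E ⇒ E^M ⇒ M^M ⇒ a^M ⇒ a^a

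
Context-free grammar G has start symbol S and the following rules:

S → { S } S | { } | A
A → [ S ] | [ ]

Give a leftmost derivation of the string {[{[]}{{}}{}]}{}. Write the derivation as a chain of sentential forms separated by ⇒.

S ⇒ {S}S   [S → { S } S]
{S}S ⇒ {A}S   [S → A]
{A}S ⇒ {[S]}S   [A → [ S ]]
{[S]}S ⇒ {[{S}S]}S   [S → { S } S]
{[{S}S]}S ⇒ {[{A}S]}S   [S → A]
{[{A}S]}S ⇒ {[{[]}S]}S   [A → [ ]]
{[{[]}S]}S ⇒ {[{[]}{S}S]}S   [S → { S } S]
{[{[]}{S}S]}S ⇒ {[{[]}{{}}S]}S   [S → { }]
{[{[]}{{}}S]}S ⇒ {[{[]}{{}}{}]}S   [S → { }]
{[{[]}{{}}{}]}S ⇒ {[{[]}{{}}{}]}{}   [S → { }]

S ⇒ {S}S ⇒ {A}S ⇒ {[S]}S ⇒ {[{S}S]}S ⇒ {[{A}S]}S ⇒ {[{[]}S]}S ⇒ {[{[]}{S}S]}S ⇒ {[{[]}{{}}S]}S ⇒ {[{[]}{{}}{}]}S ⇒ {[{[]}{{}}{}]}{}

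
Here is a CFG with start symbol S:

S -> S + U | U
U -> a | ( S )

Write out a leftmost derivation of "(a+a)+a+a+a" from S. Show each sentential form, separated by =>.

S=>S+U=>S+U+U=>S+U+U+U=>U+U+U+U=>(S)+U+U+U=>(S+U)+U+U+U=>(U+U)+U+U+U=>(a+U)+U+U+U=>(a+a)+U+U+U=>(a+a)+a+U+U=>(a+a)+a+a+U=>(a+a)+a+a+a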